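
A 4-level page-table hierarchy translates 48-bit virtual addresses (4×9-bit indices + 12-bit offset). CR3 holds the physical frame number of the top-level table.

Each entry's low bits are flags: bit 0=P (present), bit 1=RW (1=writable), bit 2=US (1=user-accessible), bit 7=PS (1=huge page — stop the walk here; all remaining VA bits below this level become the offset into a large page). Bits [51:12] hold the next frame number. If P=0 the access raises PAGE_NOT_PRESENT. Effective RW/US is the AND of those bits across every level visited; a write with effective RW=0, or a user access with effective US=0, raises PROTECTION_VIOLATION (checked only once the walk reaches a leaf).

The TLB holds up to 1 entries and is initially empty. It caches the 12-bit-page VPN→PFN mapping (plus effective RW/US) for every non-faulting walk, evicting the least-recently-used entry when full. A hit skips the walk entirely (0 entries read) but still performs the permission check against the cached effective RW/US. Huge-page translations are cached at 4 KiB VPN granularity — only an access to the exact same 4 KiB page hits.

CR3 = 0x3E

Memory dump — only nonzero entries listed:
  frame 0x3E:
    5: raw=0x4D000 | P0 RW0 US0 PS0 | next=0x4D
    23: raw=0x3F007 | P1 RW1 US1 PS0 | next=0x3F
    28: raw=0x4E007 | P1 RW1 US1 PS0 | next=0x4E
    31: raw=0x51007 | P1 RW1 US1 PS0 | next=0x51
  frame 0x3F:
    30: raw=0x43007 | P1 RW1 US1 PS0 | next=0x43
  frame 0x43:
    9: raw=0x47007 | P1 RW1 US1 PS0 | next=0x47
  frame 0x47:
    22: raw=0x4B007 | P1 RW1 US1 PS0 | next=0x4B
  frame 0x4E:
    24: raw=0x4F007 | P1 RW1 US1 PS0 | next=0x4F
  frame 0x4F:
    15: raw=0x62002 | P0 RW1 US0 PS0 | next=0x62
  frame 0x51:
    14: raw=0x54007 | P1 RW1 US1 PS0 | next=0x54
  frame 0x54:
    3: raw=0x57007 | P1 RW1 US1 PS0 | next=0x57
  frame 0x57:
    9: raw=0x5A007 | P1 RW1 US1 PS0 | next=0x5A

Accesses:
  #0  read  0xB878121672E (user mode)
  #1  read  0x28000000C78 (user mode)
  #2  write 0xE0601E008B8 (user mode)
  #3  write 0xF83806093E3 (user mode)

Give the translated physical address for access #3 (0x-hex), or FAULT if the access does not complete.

Per-access translation:
#0 VA=0xB878121672E (r,user):
  lvl0: tbl 0x3E, slot 23 ⇒ 0x3F007 (P1/RW1/US1/PS0)
  lvl1: tbl 0x3F, slot 30 ⇒ 0x43007 (P1/RW1/US1/PS0)
  lvl2: tbl 0x43, slot 9 ⇒ 0x47007 (P1/RW1/US1/PS0)
  lvl3: tbl 0x47, slot 22 ⇒ 0x4B007 (P1/RW1/US1/PS0)
  → PA=0x4B72E  (4 entries read)
#1 VA=0x28000000C78 (r,user):
  lvl0: tbl 0x3E, slot 5 ⇒ 0x4D000 (P0/RW0/US0/PS0)
  ⇒ fault: PAGE_NOT_PRESENT  — 1 lookups
#2 VA=0xE0601E008B8 (w,user):
  lvl0: tbl 0x3E, slot 28 ⇒ 0x4E007 (P1/RW1/US1/PS0)
  lvl1: tbl 0x4E, slot 24 ⇒ 0x4F007 (P1/RW1/US1/PS0)
  lvl2: tbl 0x4F, slot 15 ⇒ 0x62002 (P0/RW1/US0/PS0)
  ⇒ fault: PAGE_NOT_PRESENT  — 3 lookups
#3 VA=0xF83806093E3 (w,user):
  lvl0: tbl 0x3E, slot 31 ⇒ 0x51007 (P1/RW1/US1/PS0)
  lvl1: tbl 0x51, slot 14 ⇒ 0x54007 (P1/RW1/US1/PS0)
  lvl2: tbl 0x54, slot 3 ⇒ 0x57007 (P1/RW1/US1/PS0)
  lvl3: tbl 0x57, slot 9 ⇒ 0x5A007 (P1/RW1/US1/PS0)
  → PA=0x5A3E3  (4 entries read)

Access #3 PA: 0x5A3E3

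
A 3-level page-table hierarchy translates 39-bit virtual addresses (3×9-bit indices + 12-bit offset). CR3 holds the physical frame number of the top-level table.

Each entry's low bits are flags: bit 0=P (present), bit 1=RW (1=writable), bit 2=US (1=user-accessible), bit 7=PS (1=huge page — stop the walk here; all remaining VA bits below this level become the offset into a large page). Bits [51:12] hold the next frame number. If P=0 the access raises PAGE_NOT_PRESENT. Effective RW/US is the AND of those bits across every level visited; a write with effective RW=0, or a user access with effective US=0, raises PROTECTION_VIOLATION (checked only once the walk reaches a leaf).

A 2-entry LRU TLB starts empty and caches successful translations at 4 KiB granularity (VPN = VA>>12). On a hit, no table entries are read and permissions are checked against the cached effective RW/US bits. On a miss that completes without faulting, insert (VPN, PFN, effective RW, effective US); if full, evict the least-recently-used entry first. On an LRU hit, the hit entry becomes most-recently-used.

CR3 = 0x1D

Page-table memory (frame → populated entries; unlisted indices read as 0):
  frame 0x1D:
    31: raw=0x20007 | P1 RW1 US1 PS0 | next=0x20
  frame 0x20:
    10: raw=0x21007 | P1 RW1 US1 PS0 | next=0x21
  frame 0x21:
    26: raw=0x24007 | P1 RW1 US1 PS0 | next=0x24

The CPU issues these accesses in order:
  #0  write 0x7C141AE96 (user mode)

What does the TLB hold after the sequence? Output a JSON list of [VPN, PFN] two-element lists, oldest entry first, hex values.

Per-access translation:
#0 VA=0x7C141AE96 (w,user):
  [0] read 0x1D idx=31: raw=0x20007 flags P=1 W=1 U=1 S=0
  [1] read 0x20 idx=10: raw=0x21007 flags P=1 W=1 U=1 S=0
  [2] read 0x21 idx=26: raw=0x24007 flags P=1 W=1 U=1 S=0
  ✓ 0x24E96  — 3 lookups

TLB: [["0x7C141A", "0x24"]]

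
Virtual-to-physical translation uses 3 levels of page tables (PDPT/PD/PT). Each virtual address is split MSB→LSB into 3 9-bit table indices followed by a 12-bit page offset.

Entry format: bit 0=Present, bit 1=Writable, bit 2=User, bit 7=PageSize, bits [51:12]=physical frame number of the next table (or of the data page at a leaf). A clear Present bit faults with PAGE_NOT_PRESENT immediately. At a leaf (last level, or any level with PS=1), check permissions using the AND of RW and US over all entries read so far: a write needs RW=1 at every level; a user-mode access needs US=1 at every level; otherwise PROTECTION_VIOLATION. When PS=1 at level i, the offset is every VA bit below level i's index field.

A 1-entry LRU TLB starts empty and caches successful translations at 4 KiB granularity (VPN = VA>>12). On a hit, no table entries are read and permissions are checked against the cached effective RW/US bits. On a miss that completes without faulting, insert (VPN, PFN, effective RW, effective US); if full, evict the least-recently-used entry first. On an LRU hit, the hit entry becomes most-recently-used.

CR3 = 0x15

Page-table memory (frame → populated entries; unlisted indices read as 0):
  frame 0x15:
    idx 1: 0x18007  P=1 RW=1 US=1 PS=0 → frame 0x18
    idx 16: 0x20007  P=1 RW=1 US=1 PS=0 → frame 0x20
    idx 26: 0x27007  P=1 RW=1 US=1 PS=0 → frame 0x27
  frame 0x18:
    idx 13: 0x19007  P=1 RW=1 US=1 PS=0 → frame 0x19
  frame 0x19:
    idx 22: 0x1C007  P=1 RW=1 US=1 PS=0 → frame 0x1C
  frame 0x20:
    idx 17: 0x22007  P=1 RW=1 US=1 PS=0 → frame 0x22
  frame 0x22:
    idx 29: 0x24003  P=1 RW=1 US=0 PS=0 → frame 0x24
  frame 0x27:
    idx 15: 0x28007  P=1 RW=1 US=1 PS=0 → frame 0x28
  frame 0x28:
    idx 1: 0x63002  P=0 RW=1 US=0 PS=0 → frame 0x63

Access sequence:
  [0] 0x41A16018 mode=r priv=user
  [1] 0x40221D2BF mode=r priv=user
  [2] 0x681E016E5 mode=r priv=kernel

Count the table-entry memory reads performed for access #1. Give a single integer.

Trace:
#0 VA=0x41A16018 (r,user):
  L0: frame=0x15 idx=1 entry=0x18007 [P=1 RW=1 US=1 PS=0]
  L1: frame=0x18 idx=13 entry=0x19007 [P=1 RW=1 US=1 PS=0]
  L2: frame=0x19 idx=22 entry=0x1C007 [P=1 RW=1 US=1 PS=0]
  ⇒ phys 0x1C018  [3 reads]
#1 VA=0x40221D2BF (r,user):
  L0: frame=0x15 idx=16 entry=0x20007 [P=1 RW=1 US=1 PS=0]
  L1: frame=0x20 idx=17 entry=0x22007 [P=1 RW=1 US=1 PS=0]
  L2: frame=0x22 idx=29 entry=0x24003 [P=1 RW=1 US=0 PS=0]
  → PROTECTION_VIOLATION  (3 entries read)
#2 VA=0x681E016E5 (r,kernel):
  L0: frame=0x15 idx=26 entry=0x27007 [P=1 RW=1 US=1 PS=0]
  L1: frame=0x27 idx=15 entry=0x28007 [P=1 RW=1 US=1 PS=0]
  L2: frame=0x28 idx=1 entry=0x63002 [P=0 RW=1 US=0 PS=0]
  → PAGE_NOT_PRESENT  (3 entries read)

Entries read for #1: 3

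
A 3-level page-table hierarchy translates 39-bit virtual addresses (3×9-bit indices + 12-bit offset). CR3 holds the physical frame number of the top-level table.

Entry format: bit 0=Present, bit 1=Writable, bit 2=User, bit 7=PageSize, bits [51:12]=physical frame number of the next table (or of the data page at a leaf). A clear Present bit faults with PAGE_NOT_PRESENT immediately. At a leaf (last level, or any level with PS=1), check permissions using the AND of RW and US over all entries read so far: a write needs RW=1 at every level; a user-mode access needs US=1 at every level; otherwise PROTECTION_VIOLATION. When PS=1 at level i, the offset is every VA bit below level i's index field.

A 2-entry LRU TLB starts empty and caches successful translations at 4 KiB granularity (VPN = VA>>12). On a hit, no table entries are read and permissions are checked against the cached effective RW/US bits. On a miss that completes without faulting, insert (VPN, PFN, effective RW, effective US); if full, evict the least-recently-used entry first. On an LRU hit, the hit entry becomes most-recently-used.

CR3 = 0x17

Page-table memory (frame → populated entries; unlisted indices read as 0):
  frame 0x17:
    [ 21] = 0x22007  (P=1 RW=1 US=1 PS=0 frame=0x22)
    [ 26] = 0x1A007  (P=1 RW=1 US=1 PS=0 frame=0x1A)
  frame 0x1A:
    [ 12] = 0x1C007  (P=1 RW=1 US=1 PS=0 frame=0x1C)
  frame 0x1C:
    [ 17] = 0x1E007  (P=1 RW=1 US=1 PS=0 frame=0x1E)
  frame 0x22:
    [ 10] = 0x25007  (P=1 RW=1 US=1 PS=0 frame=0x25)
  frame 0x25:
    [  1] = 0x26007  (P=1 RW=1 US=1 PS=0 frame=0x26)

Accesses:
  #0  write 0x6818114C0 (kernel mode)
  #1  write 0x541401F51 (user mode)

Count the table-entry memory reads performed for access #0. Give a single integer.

Walk each access:
#0 VA=0x6818114C0 (w,kernel):
  L0 @0x17[26] → 0x1A007  P=1,RW=1,US=1,PS=0
  L1 @0x1A[12] → 0x1C007  P=1,RW=1,US=1,PS=0
  L2 @0x1C[17] → 0x1E007  P=1,RW=1,US=1,PS=0
  ⇒ phys 0x1E4C0  [3 reads]
#1 VA=0x541401F51 (w,user):
  L0 @0x17[21] → 0x22007  P=1,RW=1,US=1,PS=0
  L1 @0x22[10] → 0x25007  P=1,RW=1,US=1,PS=0
  L2 @0x25[1] → 0x26007  P=1,RW=1,US=1,PS=0
  ⇒ phys 0x26F51  [3 reads]

Entries read for #0: 3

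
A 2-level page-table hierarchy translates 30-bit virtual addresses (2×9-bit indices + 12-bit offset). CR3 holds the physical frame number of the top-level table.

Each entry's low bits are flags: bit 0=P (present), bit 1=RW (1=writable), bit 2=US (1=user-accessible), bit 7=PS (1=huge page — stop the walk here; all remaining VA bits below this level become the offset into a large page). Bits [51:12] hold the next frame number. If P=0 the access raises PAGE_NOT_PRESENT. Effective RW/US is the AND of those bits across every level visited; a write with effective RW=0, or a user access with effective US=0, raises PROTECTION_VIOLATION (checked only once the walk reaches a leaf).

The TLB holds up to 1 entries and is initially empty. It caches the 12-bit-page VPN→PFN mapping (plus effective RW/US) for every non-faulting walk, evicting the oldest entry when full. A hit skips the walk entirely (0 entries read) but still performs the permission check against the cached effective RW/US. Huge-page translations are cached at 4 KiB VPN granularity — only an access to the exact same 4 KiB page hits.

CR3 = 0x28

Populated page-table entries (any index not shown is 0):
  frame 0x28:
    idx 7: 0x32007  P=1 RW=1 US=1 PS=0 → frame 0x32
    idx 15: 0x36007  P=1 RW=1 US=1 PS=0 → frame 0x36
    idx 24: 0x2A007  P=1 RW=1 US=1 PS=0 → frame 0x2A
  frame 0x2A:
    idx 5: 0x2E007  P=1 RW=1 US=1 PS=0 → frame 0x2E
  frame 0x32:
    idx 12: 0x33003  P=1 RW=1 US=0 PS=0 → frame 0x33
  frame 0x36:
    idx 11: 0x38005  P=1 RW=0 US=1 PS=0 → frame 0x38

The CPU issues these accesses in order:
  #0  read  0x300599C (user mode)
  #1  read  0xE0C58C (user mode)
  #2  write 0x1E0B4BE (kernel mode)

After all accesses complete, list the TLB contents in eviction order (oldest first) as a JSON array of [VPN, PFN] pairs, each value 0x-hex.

Per-access translation:
#0 VA=0x300599C (r,user):
  L0: frame=0x28 idx=24 entry=0x2A007 [P=1 RW=1 US=1 PS=0]
  L1: frame=0x2A idx=5 entry=0x2E007 [P=1 RW=1 US=1 PS=0]
  ⇒ phys 0x2E99C  [2 reads]
#1 VA=0xE0C58C (r,user):
  L0: frame=0x28 idx=7 entry=0x32007 [P=1 RW=1 US=1 PS=0]
  L1: frame=0x32 idx=12 entry=0x33003 [P=1 RW=1 US=0 PS=0]
  → PROTECTION_VIOLATION  (2 entries read)
#2 VA=0x1E0B4BE (w,kernel):
  L0: frame=0x28 idx=15 entry=0x36007 [P=1 RW=1 US=1 PS=0]
  L1: frame=0x36 idx=11 entry=0x38005 [P=1 RW=0 US=1 PS=0]
  → PROTECTION_VIOLATION  (2 entries read)

TLB: [["0x3005", "0x2E"]]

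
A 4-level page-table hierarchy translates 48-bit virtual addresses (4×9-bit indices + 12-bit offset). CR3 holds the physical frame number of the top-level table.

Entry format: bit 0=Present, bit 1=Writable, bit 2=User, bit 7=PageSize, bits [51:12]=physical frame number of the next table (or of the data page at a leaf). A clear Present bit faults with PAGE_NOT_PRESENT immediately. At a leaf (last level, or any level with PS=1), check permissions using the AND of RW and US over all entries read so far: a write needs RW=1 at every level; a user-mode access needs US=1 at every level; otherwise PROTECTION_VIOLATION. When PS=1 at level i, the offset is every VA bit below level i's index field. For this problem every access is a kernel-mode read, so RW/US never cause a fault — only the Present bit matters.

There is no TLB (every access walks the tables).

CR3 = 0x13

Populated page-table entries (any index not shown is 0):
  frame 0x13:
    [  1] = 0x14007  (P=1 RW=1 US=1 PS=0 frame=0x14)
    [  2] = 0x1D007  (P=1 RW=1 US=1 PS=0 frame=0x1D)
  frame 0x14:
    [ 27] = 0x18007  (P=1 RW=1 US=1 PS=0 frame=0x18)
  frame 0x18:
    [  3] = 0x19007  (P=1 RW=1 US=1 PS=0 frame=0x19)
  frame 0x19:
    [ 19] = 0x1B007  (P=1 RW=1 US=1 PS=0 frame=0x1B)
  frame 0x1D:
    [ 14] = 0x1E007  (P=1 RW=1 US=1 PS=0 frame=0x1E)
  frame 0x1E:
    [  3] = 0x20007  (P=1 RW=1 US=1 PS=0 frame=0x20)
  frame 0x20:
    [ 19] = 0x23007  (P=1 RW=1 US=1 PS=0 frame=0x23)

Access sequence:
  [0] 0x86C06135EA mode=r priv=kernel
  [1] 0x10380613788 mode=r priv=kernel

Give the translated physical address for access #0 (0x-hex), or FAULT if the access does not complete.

Per-access translation:
#0 VA=0x86C06135EA (r,kernel):
  L0 @0x13[1] → 0x14007  P=1,RW=1,US=1,PS=0
  L1 @0x14[27] → 0x18007  P=1,RW=1,US=1,PS=0
  L2 @0x18[3] → 0x19007  P=1,RW=1,US=1,PS=0
  L3 @0x19[19] → 0x1B007  P=1,RW=1,US=1,PS=0
  → PA=0x1B5EA  (4 entries read)
#1 VA=0x10380613788 (r,kernel):
  L0 @0x13[2] → 0x1D007  P=1,RW=1,US=1,PS=0
  L1 @0x1D[14] → 0x1E007  P=1,RW=1,US=1,PS=0
  L2 @0x1E[3] → 0x20007  P=1,RW=1,US=1,PS=0
  L3 @0x20[19] → 0x23007  P=1,RW=1,US=1,PS=0
  → PA=0x23788  (4 entries read)

Access #0 PA: 0x1B5EA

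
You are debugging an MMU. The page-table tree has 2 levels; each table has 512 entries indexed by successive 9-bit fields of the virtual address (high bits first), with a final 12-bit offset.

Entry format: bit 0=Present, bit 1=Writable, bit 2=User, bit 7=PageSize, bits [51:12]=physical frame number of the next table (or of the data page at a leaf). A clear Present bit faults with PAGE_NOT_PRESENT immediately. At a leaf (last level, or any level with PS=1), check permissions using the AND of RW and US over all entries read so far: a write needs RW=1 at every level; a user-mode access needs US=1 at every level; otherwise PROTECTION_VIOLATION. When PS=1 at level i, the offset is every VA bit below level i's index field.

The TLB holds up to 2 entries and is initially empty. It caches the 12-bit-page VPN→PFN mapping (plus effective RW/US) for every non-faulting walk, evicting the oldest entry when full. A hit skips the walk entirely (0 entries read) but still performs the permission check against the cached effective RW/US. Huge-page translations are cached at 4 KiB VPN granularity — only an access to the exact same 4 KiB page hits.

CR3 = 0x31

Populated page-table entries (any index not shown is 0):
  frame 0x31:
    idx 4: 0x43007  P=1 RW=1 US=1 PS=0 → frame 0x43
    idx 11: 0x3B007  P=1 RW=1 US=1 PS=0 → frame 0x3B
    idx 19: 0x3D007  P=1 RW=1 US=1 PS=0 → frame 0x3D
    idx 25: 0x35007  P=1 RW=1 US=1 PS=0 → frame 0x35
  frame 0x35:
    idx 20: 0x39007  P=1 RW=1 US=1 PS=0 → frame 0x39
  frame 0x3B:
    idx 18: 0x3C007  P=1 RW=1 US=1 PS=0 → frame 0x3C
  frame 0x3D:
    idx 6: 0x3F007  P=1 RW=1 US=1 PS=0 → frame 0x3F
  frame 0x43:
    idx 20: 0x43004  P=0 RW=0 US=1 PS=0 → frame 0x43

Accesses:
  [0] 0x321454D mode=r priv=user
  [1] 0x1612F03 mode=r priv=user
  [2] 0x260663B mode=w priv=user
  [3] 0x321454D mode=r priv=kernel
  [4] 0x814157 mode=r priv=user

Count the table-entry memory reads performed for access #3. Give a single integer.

Walk each access:
#0 VA=0x321454D (r,user):
  L0: frame=0x31 idx=25 entry=0x35007 [P=1 RW=1 US=1 PS=0]
  L1: frame=0x35 idx=20 entry=0x39007 [P=1 RW=1 US=1 PS=0]
  ⇒ phys 0x3954D  [2 reads]
#1 VA=0x1612F03 (r,user):
  L0: frame=0x31 idx=11 entry=0x3B007 [P=1 RW=1 US=1 PS=0]
  L1: frame=0x3B idx=18 entry=0x3C007 [P=1 RW=1 US=1 PS=0]
  ⇒ phys 0x3CF03  [2 reads]
#2 VA=0x260663B (w,user):
  L0: frame=0x31 idx=19 entry=0x3D007 [P=1 RW=1 US=1 PS=0]
  L1: frame=0x3D idx=6 entry=0x3F007 [P=1 RW=1 US=1 PS=0]
  ⇒ phys 0x3F63B  [2 reads]
#3 VA=0x321454D (r,kernel):
  L0: frame=0x31 idx=25 entry=0x35007 [P=1 RW=1 US=1 PS=0]
  L1: frame=0x35 idx=20 entry=0x39007 [P=1 RW=1 US=1 PS=0]
  ⇒ phys 0x3954D  [2 reads]
#4 VA=0x814157 (r,user):
  L0: frame=0x31 idx=4 entry=0x43007 [P=1 RW=1 US=1 PS=0]
  L1: frame=0x43 idx=20 entry=0x43004 [P=0 RW=0 US=1 PS=0]
  ✗ PAGE_NOT_PRESENT  [2 reads]

Entries read for #3: 2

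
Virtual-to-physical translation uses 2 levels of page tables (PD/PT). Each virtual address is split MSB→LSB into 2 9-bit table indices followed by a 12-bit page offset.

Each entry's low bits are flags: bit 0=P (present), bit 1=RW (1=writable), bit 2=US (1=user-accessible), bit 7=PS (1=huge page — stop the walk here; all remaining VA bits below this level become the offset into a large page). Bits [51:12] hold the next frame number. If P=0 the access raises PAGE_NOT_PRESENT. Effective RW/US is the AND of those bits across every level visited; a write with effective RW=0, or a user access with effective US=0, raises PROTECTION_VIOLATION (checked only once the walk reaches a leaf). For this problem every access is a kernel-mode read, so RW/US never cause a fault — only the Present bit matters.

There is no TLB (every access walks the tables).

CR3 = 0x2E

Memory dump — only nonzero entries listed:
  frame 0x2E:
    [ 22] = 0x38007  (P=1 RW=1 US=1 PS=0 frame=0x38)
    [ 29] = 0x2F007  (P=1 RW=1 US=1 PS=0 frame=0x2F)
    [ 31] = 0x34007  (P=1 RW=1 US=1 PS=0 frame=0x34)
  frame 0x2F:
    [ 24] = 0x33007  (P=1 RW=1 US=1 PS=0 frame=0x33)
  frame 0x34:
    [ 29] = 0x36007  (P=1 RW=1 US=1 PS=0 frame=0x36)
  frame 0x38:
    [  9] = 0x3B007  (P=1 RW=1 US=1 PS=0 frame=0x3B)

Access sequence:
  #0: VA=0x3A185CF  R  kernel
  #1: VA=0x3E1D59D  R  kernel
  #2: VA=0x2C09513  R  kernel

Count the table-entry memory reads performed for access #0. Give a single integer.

Trace:
#0 VA=0x3A185CF (r,kernel):
  L0: frame=0x2E idx=29 entry=0x2F007 [P=1 RW=1 US=1 PS=0]
  L1: frame=0x2F idx=24 entry=0x33007 [P=1 RW=1 US=1 PS=0]
  ✓ 0x335CF  — 2 lookups
#1 VA=0x3E1D59D (r,kernel):
  L0: frame=0x2E idx=31 entry=0x34007 [P=1 RW=1 US=1 PS=0]
  L1: frame=0x34 idx=29 entry=0x36007 [P=1 RW=1 US=1 PS=0]
  ✓ 0x3659D  — 2 lookups
#2 VA=0x2C09513 (r,kernel):
  L0: frame=0x2E idx=22 entry=0x38007 [P=1 RW=1 US=1 PS=0]
  L1: frame=0x38 idx=9 entry=0x3B007 [P=1 RW=1 US=1 PS=0]
  ✓ 0x3B513  — 2 lookups

Entries read for #0: 2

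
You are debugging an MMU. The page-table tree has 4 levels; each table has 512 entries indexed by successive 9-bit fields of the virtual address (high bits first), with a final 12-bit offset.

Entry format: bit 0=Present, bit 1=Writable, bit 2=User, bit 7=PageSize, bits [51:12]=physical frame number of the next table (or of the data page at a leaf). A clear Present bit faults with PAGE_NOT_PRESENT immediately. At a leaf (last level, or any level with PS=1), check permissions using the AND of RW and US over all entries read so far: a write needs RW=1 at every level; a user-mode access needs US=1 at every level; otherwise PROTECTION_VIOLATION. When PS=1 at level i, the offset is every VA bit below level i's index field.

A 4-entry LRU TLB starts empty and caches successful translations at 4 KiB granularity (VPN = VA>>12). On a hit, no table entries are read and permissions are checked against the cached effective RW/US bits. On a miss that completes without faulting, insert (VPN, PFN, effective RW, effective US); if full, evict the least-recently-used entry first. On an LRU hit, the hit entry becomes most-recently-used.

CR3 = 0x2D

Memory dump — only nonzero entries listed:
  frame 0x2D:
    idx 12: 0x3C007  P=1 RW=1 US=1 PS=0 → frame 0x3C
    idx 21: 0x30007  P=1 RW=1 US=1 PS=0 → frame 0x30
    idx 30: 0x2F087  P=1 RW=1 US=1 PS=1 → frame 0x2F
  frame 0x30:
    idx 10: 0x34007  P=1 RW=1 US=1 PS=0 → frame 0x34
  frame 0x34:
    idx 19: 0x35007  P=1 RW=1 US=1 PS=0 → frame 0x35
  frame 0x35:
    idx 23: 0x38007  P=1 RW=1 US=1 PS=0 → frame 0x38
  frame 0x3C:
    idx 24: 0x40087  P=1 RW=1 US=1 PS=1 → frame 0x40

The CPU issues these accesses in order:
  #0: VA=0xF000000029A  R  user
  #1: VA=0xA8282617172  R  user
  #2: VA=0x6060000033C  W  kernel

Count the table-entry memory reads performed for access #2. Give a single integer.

Walk each access:
#0 VA=0xF000000029A (r,user):
  L0 @0x2D[30] → 0x2F087  P=1,RW=1,US=1,PS=1
  → PA=0x2F29A (huge @L0)  (1 entries read)
#1 VA=0xA8282617172 (r,user):
  L0 @0x2D[21] → 0x30007  P=1,RW=1,US=1,PS=0
  L1 @0x30[10] → 0x34007  P=1,RW=1,US=1,PS=0
  L2 @0x34[19] → 0x35007  P=1,RW=1,US=1,PS=0
  L3 @0x35[23] → 0x38007  P=1,RW=1,US=1,PS=0
  → PA=0x38172  (4 entries read)
#2 VA=0x6060000033C (w,kernel):
  L0 @0x2D[12] → 0x3C007  P=1,RW=1,US=1,PS=0
  L1 @0x3C[24] → 0x40087  P=1,RW=1,US=1,PS=1
  → PA=0x4033C (huge @L1)  (2 entries read)

Entries read for #2: 2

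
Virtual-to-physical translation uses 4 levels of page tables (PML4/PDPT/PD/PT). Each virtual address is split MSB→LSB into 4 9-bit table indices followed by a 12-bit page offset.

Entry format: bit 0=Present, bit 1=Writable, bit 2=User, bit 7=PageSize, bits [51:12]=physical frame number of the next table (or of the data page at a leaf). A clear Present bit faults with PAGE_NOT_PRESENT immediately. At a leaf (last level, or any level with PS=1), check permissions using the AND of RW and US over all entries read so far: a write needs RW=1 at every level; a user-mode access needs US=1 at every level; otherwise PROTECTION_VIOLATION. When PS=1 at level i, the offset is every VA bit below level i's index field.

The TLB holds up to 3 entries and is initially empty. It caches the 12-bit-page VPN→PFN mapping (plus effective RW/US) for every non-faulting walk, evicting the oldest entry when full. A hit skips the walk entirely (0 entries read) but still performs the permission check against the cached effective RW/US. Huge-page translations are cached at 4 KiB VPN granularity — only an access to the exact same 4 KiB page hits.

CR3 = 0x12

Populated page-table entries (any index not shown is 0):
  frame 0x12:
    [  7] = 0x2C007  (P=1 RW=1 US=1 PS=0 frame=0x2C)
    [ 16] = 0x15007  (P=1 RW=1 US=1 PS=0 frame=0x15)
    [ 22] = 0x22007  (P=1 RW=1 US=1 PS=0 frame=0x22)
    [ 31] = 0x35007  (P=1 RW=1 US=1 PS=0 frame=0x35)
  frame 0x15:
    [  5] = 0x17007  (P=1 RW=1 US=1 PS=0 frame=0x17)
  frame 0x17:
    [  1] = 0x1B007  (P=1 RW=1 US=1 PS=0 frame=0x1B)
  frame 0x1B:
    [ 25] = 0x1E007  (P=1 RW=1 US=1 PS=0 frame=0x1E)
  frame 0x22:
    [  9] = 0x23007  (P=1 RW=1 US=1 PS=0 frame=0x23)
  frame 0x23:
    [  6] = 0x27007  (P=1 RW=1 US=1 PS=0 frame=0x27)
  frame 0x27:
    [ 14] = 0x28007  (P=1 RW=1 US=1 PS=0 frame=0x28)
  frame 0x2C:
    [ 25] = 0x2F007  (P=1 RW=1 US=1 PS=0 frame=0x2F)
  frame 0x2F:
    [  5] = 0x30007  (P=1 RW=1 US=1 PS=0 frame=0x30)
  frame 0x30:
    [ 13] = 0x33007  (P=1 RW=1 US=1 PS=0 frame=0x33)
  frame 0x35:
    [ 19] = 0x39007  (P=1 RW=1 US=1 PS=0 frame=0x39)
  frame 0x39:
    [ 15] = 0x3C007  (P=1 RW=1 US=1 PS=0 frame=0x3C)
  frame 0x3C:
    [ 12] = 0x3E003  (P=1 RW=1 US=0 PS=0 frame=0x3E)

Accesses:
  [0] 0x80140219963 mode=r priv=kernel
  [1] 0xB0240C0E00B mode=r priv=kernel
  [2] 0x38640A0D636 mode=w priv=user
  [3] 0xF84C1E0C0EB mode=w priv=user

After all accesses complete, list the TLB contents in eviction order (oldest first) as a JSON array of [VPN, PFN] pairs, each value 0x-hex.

Trace:
#0 VA=0x80140219963 (r,kernel):
  L0: frame=0x12 idx=16 entry=0x15007 [P=1 RW=1 US=1 PS=0]
  L1: frame=0x15 idx=5 entry=0x17007 [P=1 RW=1 US=1 PS=0]
  L2: frame=0x17 idx=1 entry=0x1B007 [P=1 RW=1 US=1 PS=0]
  L3: frame=0x1B idx=25 entry=0x1E007 [P=1 RW=1 US=1 PS=0]
  ⇒ phys 0x1E963  [4 reads]
#1 VA=0xB0240C0E00B (r,kernel):
  L0: frame=0x12 idx=22 entry=0x22007 [P=1 RW=1 US=1 PS=0]
  L1: frame=0x22 idx=9 entry=0x23007 [P=1 RW=1 US=1 PS=0]
  L2: frame=0x23 idx=6 entry=0x27007 [P=1 RW=1 US=1 PS=0]
  L3: frame=0x27 idx=14 entry=0x28007 [P=1 RW=1 US=1 PS=0]
  ⇒ phys 0x2800B  [4 reads]
#2 VA=0x38640A0D636 (w,user):
  L0: frame=0x12 idx=7 entry=0x2C007 [P=1 RW=1 US=1 PS=0]
  L1: frame=0x2C idx=25 entry=0x2F007 [P=1 RW=1 US=1 PS=0]
  L2: frame=0x2F idx=5 entry=0x30007 [P=1 RW=1 US=1 PS=0]
  L3: frame=0x30 idx=13 entry=0x33007 [P=1 RW=1 US=1 PS=0]
  ⇒ phys 0x33636  [4 reads]
#3 VA=0xF84C1E0C0EB (w,user):
  L0: frame=0x12 idx=31 entry=0x35007 [P=1 RW=1 US=1 PS=0]
  L1: frame=0x35 idx=19 entry=0x39007 [P=1 RW=1 US=1 PS=0]
  L2: frame=0x39 idx=15 entry=0x3C007 [P=1 RW=1 US=1 PS=0]
  L3: frame=0x3C idx=12 entry=0x3E003 [P=1 RW=1 US=0 PS=0]
  ⇒ fault: PROTECTION_VIOLATION  — 4 lookups

TLB: [["0x80140219", "0x1E"], ["0xB0240C0E", "0x28"], ["0x38640A0D", "0x33"]]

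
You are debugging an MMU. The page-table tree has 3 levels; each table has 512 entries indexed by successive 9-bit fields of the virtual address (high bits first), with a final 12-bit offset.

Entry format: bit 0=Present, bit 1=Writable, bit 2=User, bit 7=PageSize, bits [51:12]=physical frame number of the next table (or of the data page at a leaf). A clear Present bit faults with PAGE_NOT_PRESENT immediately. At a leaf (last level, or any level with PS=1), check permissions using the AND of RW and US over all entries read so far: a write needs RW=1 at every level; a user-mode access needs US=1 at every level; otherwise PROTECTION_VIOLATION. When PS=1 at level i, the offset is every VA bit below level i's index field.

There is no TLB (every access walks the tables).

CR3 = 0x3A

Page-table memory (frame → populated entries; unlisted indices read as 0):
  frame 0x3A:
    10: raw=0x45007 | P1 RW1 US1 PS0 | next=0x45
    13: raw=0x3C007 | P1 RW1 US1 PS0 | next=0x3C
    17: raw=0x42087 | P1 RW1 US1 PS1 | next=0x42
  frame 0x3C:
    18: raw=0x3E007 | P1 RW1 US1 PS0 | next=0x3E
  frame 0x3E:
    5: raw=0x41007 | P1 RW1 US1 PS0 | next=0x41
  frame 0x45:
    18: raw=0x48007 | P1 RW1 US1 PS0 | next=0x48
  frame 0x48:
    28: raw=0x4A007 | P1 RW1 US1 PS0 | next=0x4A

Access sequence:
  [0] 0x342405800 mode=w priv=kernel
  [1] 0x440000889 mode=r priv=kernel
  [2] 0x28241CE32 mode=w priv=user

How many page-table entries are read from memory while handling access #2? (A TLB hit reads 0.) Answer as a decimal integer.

Trace:
#0 VA=0x342405800 (w,kernel):
  [0] read 0x3A idx=13: raw=0x3C007 flags P=1 W=1 U=1 S=0
  [1] read 0x3C idx=18: raw=0x3E007 flags P=1 W=1 U=1 S=0
  [2] read 0x3E idx=5: raw=0x41007 flags P=1 W=1 U=1 S=0
  → PA=0x41800  (3 entries read)
#1 VA=0x440000889 (r,kernel):
  [0] read 0x3A idx=17: raw=0x42087 flags P=1 W=1 U=1 S=1
  → PA=0x42889 (huge @L0)  (1 entries read)
#2 VA=0x28241CE32 (w,user):
  [0] read 0x3A idx=10: raw=0x45007 flags P=1 W=1 U=1 S=0
  [1] read 0x45 idx=18: raw=0x48007 flags P=1 W=1 U=1 S=0
  [2] read 0x48 idx=28: raw=0x4A007 flags P=1 W=1 U=1 S=0
  → PA=0x4AE32  (3 entries read)

Entries read for #2: 3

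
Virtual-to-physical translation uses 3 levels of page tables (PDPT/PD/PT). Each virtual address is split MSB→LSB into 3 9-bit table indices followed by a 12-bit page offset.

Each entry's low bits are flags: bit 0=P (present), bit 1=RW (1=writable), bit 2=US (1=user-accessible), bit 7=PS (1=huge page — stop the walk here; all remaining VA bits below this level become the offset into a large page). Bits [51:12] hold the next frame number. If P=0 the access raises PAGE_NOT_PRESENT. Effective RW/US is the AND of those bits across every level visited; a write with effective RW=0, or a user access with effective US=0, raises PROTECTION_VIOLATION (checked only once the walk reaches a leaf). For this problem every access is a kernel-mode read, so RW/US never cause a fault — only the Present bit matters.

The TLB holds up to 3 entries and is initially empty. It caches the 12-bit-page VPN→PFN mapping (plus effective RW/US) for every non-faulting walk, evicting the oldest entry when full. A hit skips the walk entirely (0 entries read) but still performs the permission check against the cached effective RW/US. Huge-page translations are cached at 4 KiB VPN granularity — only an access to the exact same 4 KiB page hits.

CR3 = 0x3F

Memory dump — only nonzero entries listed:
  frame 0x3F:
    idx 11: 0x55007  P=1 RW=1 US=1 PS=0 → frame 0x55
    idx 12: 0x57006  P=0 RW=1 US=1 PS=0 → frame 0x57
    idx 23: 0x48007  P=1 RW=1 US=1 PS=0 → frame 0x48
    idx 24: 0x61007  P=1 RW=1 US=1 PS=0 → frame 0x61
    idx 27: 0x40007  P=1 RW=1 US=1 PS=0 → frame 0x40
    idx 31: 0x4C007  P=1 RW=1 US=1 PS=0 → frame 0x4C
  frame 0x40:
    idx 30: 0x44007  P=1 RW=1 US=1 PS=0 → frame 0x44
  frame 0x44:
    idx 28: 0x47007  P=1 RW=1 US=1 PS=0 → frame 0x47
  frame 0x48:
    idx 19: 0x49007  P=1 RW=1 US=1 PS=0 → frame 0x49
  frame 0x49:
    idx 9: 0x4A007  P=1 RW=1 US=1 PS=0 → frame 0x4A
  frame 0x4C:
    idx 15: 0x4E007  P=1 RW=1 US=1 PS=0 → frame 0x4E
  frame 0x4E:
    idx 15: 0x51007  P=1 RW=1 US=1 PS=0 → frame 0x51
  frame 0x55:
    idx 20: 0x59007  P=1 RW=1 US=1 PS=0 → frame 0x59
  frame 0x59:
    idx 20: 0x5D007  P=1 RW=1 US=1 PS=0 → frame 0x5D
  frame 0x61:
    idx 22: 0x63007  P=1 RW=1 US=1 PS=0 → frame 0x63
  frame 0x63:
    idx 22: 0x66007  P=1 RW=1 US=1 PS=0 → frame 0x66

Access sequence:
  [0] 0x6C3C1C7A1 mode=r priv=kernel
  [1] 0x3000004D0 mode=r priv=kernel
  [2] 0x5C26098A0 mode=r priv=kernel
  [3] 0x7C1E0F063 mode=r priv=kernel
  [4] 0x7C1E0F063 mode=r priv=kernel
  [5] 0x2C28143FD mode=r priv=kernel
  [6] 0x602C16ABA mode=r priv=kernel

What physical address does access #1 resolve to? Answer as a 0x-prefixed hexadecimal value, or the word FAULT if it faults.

Per-access translation:
#0 VA=0x6C3C1C7A1 (r,kernel):
  lvl0: tbl 0x3F, slot 27 ⇒ 0x40007 (P1/RW1/US1/PS0)
  lvl1: tbl 0x40, slot 30 ⇒ 0x44007 (P1/RW1/US1/PS0)
  lvl2: tbl 0x44, slot 28 ⇒ 0x47007 (P1/RW1/US1/PS0)
  → PA=0x477A1  (3 entries read)
#1 VA=0x3000004D0 (r,kernel):
  lvl0: tbl 0x3F, slot 12 ⇒ 0x57006 (P0/RW1/US1/PS0)
  ✗ PAGE_NOT_PRESENT  [1 reads]
#2 VA=0x5C26098A0 (r,kernel):
  lvl0: tbl 0x3F, slot 23 ⇒ 0x48007 (P1/RW1/US1/PS0)
  lvl1: tbl 0x48, slot 19 ⇒ 0x49007 (P1/RW1/US1/PS0)
  lvl2: tbl 0x49, slot 9 ⇒ 0x4A007 (P1/RW1/US1/PS0)
  → PA=0x4A8A0  (3 entries read)
#3 VA=0x7C1E0F063 (r,kernel):
  lvl0: tbl 0x3F, slot 31 ⇒ 0x4C007 (P1/RW1/US1/PS0)
  lvl1: tbl 0x4C, slot 15 ⇒ 0x4E007 (P1/RW1/US1/PS0)
  lvl2: tbl 0x4E, slot 15 ⇒ 0x51007 (P1/RW1/US1/PS0)
  → PA=0x51063  (3 entries read)
#4 VA=0x7C1E0F063 (r,kernel):
  TLB hit vpn=0x7C1E0F → PA=0x51063
#5 VA=0x2C28143FD (r,kernel):
  lvl0: tbl 0x3F, slot 11 ⇒ 0x55007 (P1/RW1/US1/PS0)
  lvl1: tbl 0x55, slot 20 ⇒ 0x59007 (P1/RW1/US1/PS0)
  lvl2: tbl 0x59, slot 20 ⇒ 0x5D007 (P1/RW1/US1/PS0)
  → PA=0x5D3FD  (3 entries read)
#6 VA=0x602C16ABA (r,kernel):
  lvl0: tbl 0x3F, slot 24 ⇒ 0x61007 (P1/RW1/US1/PS0)
  lvl1: tbl 0x61, slot 22 ⇒ 0x63007 (P1/RW1/US1/PS0)
  lvl2: tbl 0x63, slot 22 ⇒ 0x66007 (P1/RW1/US1/PS0)
  → PA=0x66ABA  (3 entries read)

Access #1 PA: FAULT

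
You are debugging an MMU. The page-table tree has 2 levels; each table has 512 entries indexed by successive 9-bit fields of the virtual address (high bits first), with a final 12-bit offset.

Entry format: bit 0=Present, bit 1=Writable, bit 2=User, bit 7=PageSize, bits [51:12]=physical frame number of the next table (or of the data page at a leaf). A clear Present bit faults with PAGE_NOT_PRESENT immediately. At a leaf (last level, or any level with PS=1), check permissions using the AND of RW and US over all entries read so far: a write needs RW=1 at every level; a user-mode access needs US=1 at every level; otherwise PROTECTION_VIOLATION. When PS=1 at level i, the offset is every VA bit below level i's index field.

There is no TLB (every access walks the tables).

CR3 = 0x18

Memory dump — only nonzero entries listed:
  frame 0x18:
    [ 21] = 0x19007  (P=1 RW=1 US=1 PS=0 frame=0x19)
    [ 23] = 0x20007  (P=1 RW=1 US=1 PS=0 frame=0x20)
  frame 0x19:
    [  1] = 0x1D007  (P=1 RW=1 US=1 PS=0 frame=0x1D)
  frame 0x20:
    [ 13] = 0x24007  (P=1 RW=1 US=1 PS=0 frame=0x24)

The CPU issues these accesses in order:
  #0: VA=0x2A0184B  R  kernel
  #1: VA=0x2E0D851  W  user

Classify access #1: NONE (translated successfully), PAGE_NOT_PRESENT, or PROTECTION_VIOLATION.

Walk each access:
#0 VA=0x2A0184B (r,kernel):
  [0] read 0x18 idx=21: raw=0x19007 flags P=1 W=1 U=1 S=0
  [1] read 0x19 idx=1: raw=0x1D007 flags P=1 W=1 U=1 S=0
  ⇒ phys 0x1D84B  [2 reads]
#1 VA=0x2E0D851 (w,user):
  [0] read 0x18 idx=23: raw=0x20007 flags P=1 W=1 U=1 S=0
  [1] read 0x20 idx=13: raw=0x24007 flags P=1 W=1 U=1 S=0
  ⇒ phys 0x24851  [2 reads]

Access #1 fault: NONE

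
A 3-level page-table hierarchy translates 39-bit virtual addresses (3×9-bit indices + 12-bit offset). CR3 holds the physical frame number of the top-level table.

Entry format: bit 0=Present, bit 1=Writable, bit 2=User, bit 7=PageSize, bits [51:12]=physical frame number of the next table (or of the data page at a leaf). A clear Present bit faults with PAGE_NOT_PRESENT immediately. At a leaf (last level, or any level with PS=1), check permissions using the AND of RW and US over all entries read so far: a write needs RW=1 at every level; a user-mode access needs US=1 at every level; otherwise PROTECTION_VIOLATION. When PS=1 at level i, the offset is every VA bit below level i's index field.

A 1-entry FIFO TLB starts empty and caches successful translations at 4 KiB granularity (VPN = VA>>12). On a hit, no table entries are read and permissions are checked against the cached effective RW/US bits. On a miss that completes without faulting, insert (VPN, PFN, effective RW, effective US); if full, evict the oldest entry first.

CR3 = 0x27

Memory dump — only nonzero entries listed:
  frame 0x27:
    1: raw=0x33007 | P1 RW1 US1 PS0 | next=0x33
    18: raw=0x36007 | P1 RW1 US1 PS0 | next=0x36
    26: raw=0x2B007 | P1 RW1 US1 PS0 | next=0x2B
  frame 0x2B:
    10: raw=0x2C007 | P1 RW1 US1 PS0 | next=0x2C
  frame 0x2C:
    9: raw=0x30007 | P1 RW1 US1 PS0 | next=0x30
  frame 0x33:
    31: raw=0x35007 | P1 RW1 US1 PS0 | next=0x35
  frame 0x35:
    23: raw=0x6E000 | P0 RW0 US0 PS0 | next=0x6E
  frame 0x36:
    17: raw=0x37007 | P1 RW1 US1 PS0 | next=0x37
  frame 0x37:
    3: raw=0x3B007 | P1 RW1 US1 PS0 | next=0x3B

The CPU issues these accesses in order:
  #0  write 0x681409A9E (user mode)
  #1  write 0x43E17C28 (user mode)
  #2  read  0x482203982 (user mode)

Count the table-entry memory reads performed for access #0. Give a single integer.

Per-access translation:
#0 VA=0x681409A9E (w,user):
  [0] read 0x27 idx=26: raw=0x2B007 flags P=1 W=1 U=1 S=0
  [1] read 0x2B idx=10: raw=0x2C007 flags P=1 W=1 U=1 S=0
  [2] read 0x2C idx=9: raw=0x30007 flags P=1 W=1 U=1 S=0
  ✓ 0x30A9E  — 3 lookups
#1 VA=0x43E17C28 (w,user):
  [0] read 0x27 idx=1: raw=0x33007 flags P=1 W=1 U=1 S=0
  [1] read 0x33 idx=31: raw=0x35007 flags P=1 W=1 U=1 S=0
  [2] read 0x35 idx=23: raw=0x6E000 flags P=0 W=0 U=0 S=0
  ✗ PAGE_NOT_PRESENT  [3 reads]
#2 VA=0x482203982 (r,user):
  [0] read 0x27 idx=18: raw=0x36007 flags P=1 W=1 U=1 S=0
  [1] read 0x36 idx=17: raw=0x37007 flags P=1 W=1 U=1 S=0
  [2] read 0x37 idx=3: raw=0x3B007 flags P=1 W=1 U=1 S=0
  ✓ 0x3B982  — 3 lookups

Entries read for #0: 3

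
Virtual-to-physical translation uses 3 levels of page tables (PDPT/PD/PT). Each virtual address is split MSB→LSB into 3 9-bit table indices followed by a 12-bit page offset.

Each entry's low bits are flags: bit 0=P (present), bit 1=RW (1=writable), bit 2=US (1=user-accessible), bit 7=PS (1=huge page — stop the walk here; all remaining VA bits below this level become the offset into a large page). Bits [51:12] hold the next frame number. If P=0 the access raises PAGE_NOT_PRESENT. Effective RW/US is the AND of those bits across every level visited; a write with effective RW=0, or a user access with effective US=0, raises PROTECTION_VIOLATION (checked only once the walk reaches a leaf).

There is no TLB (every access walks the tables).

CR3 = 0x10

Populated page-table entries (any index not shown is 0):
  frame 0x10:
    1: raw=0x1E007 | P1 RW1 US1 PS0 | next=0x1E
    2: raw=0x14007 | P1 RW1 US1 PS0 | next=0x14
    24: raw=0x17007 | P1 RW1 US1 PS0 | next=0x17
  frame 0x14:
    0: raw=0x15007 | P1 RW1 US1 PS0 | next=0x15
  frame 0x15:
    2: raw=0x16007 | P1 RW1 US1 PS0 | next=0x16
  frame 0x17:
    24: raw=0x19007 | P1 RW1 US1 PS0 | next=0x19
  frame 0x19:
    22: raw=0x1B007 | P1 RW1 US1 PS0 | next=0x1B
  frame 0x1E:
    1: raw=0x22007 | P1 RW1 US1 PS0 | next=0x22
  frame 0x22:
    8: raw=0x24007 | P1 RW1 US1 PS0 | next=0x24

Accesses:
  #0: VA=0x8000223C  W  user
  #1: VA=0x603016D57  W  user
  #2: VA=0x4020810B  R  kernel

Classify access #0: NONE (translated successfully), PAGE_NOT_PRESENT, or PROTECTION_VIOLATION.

Per-access translation:
#0 VA=0x8000223C (w,user):
  L0: frame=0x10 idx=2 entry=0x14007 [P=1 RW=1 US=1 PS=0]
  L1: frame=0x14 idx=0 entry=0x15007 [P=1 RW=1 US=1 PS=0]
  L2: frame=0x15 idx=2 entry=0x16007 [P=1 RW=1 US=1 PS=0]
  ✓ 0x1623C  — 3 lookups
#1 VA=0x603016D57 (w,user):
  L0: frame=0x10 idx=24 entry=0x17007 [P=1 RW=1 US=1 PS=0]
  L1: frame=0x17 idx=24 entry=0x19007 [P=1 RW=1 US=1 PS=0]
  L2: frame=0x19 idx=22 entry=0x1B007 [P=1 RW=1 US=1 PS=0]
  ✓ 0x1BD57  — 3 lookups
#2 VA=0x4020810B (r,kernel):
  L0: frame=0x10 idx=1 entry=0x1E007 [P=1 RW=1 US=1 PS=0]
  L1: frame=0x1E idx=1 entry=0x22007 [P=1 RW=1 US=1 PS=0]
  L2: frame=0x22 idx=8 entry=0x24007 [P=1 RW=1 US=1 PS=0]
  ✓ 0x2410B  — 3 lookups

Access #0 fault: NONE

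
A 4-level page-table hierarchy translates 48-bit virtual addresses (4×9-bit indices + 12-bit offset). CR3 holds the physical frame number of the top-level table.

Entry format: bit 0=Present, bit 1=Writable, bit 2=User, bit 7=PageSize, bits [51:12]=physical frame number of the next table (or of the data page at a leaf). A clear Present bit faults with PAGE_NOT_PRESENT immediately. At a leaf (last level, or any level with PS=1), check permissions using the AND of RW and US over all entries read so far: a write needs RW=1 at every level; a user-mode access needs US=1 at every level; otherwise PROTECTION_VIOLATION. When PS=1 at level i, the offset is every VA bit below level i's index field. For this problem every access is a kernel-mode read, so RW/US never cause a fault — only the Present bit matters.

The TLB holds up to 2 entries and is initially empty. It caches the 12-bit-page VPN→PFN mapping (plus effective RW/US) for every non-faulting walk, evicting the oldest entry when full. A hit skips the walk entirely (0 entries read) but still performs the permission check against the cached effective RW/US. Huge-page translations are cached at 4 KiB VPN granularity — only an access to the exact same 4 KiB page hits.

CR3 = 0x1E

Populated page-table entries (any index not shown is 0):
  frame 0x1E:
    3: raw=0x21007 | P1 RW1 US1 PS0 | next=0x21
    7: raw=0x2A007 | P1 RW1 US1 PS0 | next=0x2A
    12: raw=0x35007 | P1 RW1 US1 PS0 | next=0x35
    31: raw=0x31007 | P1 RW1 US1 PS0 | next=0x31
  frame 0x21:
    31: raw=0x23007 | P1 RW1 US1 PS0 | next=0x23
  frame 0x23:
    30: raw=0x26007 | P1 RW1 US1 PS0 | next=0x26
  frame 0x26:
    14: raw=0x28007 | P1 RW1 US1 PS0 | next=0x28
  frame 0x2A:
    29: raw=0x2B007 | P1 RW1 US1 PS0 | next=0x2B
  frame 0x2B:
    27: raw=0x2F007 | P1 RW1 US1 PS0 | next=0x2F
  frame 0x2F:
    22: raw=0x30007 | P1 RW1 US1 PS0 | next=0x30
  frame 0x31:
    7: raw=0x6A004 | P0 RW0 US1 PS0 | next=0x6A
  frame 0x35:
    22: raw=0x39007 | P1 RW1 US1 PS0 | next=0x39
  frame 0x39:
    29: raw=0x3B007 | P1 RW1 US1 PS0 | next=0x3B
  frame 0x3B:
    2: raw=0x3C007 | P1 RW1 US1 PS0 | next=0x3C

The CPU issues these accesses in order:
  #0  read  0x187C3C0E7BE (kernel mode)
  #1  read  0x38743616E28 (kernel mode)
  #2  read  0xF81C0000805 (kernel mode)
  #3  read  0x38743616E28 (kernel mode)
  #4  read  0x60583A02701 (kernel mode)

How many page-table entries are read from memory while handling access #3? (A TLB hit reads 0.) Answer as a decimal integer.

Walk each access:
#0 VA=0x187C3C0E7BE (r,kernel):
  L0 @0x1E[3] → 0x21007  P=1,RW=1,US=1,PS=0
  L1 @0x21[31] → 0x23007  P=1,RW=1,US=1,PS=0
  L2 @0x23[30] → 0x26007  P=1,RW=1,US=1,PS=0
  L3 @0x26[14] → 0x28007  P=1,RW=1,US=1,PS=0
  ⇒ phys 0x287BE  [4 reads]
#1 VA=0x38743616E28 (r,kernel):
  L0 @0x1E[7] → 0x2A007  P=1,RW=1,US=1,PS=0
  L1 @0x2A[29] → 0x2B007  P=1,RW=1,US=1,PS=0
  L2 @0x2B[27] → 0x2F007  P=1,RW=1,US=1,PS=0
  L3 @0x2F[22] → 0x30007  P=1,RW=1,US=1,PS=0
  ⇒ phys 0x30E28  [4 reads]
#2 VA=0xF81C0000805 (r,kernel):
  L0 @0x1E[31] → 0x31007  P=1,RW=1,US=1,PS=0
  L1 @0x31[7] → 0x6A004  P=0,RW=0,US=1,PS=0
  → PAGE_NOT_PRESENT  (2 entries read)
#3 VA=0x38743616E28 (r,kernel):
  TLB hit vpn=0x38743616 → PA=0x30E28
#4 VA=0x60583A02701 (r,kernel):
  L0 @0x1E[12] → 0x35007  P=1,RW=1,US=1,PS=0
  L1 @0x35[22] → 0x39007  P=1,RW=1,US=1,PS=0
  L2 @0x39[29] → 0x3B007  P=1,RW=1,US=1,PS=0
  L3 @0x3B[2] → 0x3C007  P=1,RW=1,US=1,PS=0
  ⇒ phys 0x3C701  [4 reads]

Entries read for #3: 0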